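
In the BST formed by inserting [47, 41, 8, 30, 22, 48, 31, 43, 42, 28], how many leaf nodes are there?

Tree built from: [47, 41, 8, 30, 22, 48, 31, 43, 42, 28]
Tree (level-order array): [47, 41, 48, 8, 43, None, None, None, 30, 42, None, 22, 31, None, None, None, 28]
Rule: A leaf has 0 children.
Per-node child counts:
  node 47: 2 child(ren)
  node 41: 2 child(ren)
  node 8: 1 child(ren)
  node 30: 2 child(ren)
  node 22: 1 child(ren)
  node 28: 0 child(ren)
  node 31: 0 child(ren)
  node 43: 1 child(ren)
  node 42: 0 child(ren)
  node 48: 0 child(ren)
Matching nodes: [28, 31, 42, 48]
Count of leaf nodes: 4


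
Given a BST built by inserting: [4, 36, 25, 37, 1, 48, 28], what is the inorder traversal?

Tree insertion order: [4, 36, 25, 37, 1, 48, 28]
Tree (level-order array): [4, 1, 36, None, None, 25, 37, None, 28, None, 48]
Inorder traversal: [1, 4, 25, 28, 36, 37, 48]


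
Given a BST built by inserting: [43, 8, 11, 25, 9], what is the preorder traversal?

Tree insertion order: [43, 8, 11, 25, 9]
Tree (level-order array): [43, 8, None, None, 11, 9, 25]
Preorder traversal: [43, 8, 11, 9, 25]


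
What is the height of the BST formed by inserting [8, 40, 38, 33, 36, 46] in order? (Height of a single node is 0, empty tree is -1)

Insertion order: [8, 40, 38, 33, 36, 46]
Tree (level-order array): [8, None, 40, 38, 46, 33, None, None, None, None, 36]
Compute height bottom-up (empty subtree = -1):
  height(36) = 1 + max(-1, -1) = 0
  height(33) = 1 + max(-1, 0) = 1
  height(38) = 1 + max(1, -1) = 2
  height(46) = 1 + max(-1, -1) = 0
  height(40) = 1 + max(2, 0) = 3
  height(8) = 1 + max(-1, 3) = 4
Height = 4


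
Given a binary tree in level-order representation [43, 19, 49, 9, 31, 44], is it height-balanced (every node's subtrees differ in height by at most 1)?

Tree (level-order array): [43, 19, 49, 9, 31, 44]
Definition: a tree is height-balanced if, at every node, |h(left) - h(right)| <= 1 (empty subtree has height -1).
Bottom-up per-node check:
  node 9: h_left=-1, h_right=-1, diff=0 [OK], height=0
  node 31: h_left=-1, h_right=-1, diff=0 [OK], height=0
  node 19: h_left=0, h_right=0, diff=0 [OK], height=1
  node 44: h_left=-1, h_right=-1, diff=0 [OK], height=0
  node 49: h_left=0, h_right=-1, diff=1 [OK], height=1
  node 43: h_left=1, h_right=1, diff=0 [OK], height=2
All nodes satisfy the balance condition.
Result: Balanced


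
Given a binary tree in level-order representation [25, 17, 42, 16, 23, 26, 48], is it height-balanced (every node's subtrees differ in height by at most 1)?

Tree (level-order array): [25, 17, 42, 16, 23, 26, 48]
Definition: a tree is height-balanced if, at every node, |h(left) - h(right)| <= 1 (empty subtree has height -1).
Bottom-up per-node check:
  node 16: h_left=-1, h_right=-1, diff=0 [OK], height=0
  node 23: h_left=-1, h_right=-1, diff=0 [OK], height=0
  node 17: h_left=0, h_right=0, diff=0 [OK], height=1
  node 26: h_left=-1, h_right=-1, diff=0 [OK], height=0
  node 48: h_left=-1, h_right=-1, diff=0 [OK], height=0
  node 42: h_left=0, h_right=0, diff=0 [OK], height=1
  node 25: h_left=1, h_right=1, diff=0 [OK], height=2
All nodes satisfy the balance condition.
Result: Balanced


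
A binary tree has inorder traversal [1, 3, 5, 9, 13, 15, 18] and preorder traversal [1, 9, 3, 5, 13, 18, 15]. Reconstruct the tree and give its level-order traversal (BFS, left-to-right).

Inorder:  [1, 3, 5, 9, 13, 15, 18]
Preorder: [1, 9, 3, 5, 13, 18, 15]
Algorithm: preorder visits root first, so consume preorder in order;
for each root, split the current inorder slice at that value into
left-subtree inorder and right-subtree inorder, then recurse.
Recursive splits:
  root=1; inorder splits into left=[], right=[3, 5, 9, 13, 15, 18]
  root=9; inorder splits into left=[3, 5], right=[13, 15, 18]
  root=3; inorder splits into left=[], right=[5]
  root=5; inorder splits into left=[], right=[]
  root=13; inorder splits into left=[], right=[15, 18]
  root=18; inorder splits into left=[15], right=[]
  root=15; inorder splits into left=[], right=[]
Reconstructed level-order: [1, 9, 3, 13, 5, 18, 15]


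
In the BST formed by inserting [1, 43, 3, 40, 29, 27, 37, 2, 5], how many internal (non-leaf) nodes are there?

Tree built from: [1, 43, 3, 40, 29, 27, 37, 2, 5]
Tree (level-order array): [1, None, 43, 3, None, 2, 40, None, None, 29, None, 27, 37, 5]
Rule: An internal node has at least one child.
Per-node child counts:
  node 1: 1 child(ren)
  node 43: 1 child(ren)
  node 3: 2 child(ren)
  node 2: 0 child(ren)
  node 40: 1 child(ren)
  node 29: 2 child(ren)
  node 27: 1 child(ren)
  node 5: 0 child(ren)
  node 37: 0 child(ren)
Matching nodes: [1, 43, 3, 40, 29, 27]
Count of internal (non-leaf) nodes: 6


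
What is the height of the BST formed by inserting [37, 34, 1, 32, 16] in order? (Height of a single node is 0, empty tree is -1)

Insertion order: [37, 34, 1, 32, 16]
Tree (level-order array): [37, 34, None, 1, None, None, 32, 16]
Compute height bottom-up (empty subtree = -1):
  height(16) = 1 + max(-1, -1) = 0
  height(32) = 1 + max(0, -1) = 1
  height(1) = 1 + max(-1, 1) = 2
  height(34) = 1 + max(2, -1) = 3
  height(37) = 1 + max(3, -1) = 4
Height = 4


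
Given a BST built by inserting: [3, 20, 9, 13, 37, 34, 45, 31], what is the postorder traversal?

Tree insertion order: [3, 20, 9, 13, 37, 34, 45, 31]
Tree (level-order array): [3, None, 20, 9, 37, None, 13, 34, 45, None, None, 31]
Postorder traversal: [13, 9, 31, 34, 45, 37, 20, 3]


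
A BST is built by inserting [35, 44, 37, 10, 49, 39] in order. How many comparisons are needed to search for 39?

Search path for 39: 35 -> 44 -> 37 -> 39
Found: True
Comparisons: 4


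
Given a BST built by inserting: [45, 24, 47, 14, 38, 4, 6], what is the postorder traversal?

Tree insertion order: [45, 24, 47, 14, 38, 4, 6]
Tree (level-order array): [45, 24, 47, 14, 38, None, None, 4, None, None, None, None, 6]
Postorder traversal: [6, 4, 14, 38, 24, 47, 45]


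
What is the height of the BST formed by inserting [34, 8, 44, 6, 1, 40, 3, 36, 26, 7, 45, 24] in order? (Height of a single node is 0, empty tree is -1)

Insertion order: [34, 8, 44, 6, 1, 40, 3, 36, 26, 7, 45, 24]
Tree (level-order array): [34, 8, 44, 6, 26, 40, 45, 1, 7, 24, None, 36, None, None, None, None, 3]
Compute height bottom-up (empty subtree = -1):
  height(3) = 1 + max(-1, -1) = 0
  height(1) = 1 + max(-1, 0) = 1
  height(7) = 1 + max(-1, -1) = 0
  height(6) = 1 + max(1, 0) = 2
  height(24) = 1 + max(-1, -1) = 0
  height(26) = 1 + max(0, -1) = 1
  height(8) = 1 + max(2, 1) = 3
  height(36) = 1 + max(-1, -1) = 0
  height(40) = 1 + max(0, -1) = 1
  height(45) = 1 + max(-1, -1) = 0
  height(44) = 1 + max(1, 0) = 2
  height(34) = 1 + max(3, 2) = 4
Height = 4


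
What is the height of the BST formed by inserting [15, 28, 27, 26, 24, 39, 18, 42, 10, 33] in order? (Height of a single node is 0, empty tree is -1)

Insertion order: [15, 28, 27, 26, 24, 39, 18, 42, 10, 33]
Tree (level-order array): [15, 10, 28, None, None, 27, 39, 26, None, 33, 42, 24, None, None, None, None, None, 18]
Compute height bottom-up (empty subtree = -1):
  height(10) = 1 + max(-1, -1) = 0
  height(18) = 1 + max(-1, -1) = 0
  height(24) = 1 + max(0, -1) = 1
  height(26) = 1 + max(1, -1) = 2
  height(27) = 1 + max(2, -1) = 3
  height(33) = 1 + max(-1, -1) = 0
  height(42) = 1 + max(-1, -1) = 0
  height(39) = 1 + max(0, 0) = 1
  height(28) = 1 + max(3, 1) = 4
  height(15) = 1 + max(0, 4) = 5
Height = 5


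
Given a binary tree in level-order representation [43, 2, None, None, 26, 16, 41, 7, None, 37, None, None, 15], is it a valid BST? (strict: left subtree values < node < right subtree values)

Level-order array: [43, 2, None, None, 26, 16, 41, 7, None, 37, None, None, 15]
Validate using subtree bounds (lo, hi): at each node, require lo < value < hi,
then recurse left with hi=value and right with lo=value.
Preorder trace (stopping at first violation):
  at node 43 with bounds (-inf, +inf): OK
  at node 2 with bounds (-inf, 43): OK
  at node 26 with bounds (2, 43): OK
  at node 16 with bounds (2, 26): OK
  at node 7 with bounds (2, 16): OK
  at node 15 with bounds (7, 16): OK
  at node 41 with bounds (26, 43): OK
  at node 37 with bounds (26, 41): OK
No violation found at any node.
Result: Valid BST


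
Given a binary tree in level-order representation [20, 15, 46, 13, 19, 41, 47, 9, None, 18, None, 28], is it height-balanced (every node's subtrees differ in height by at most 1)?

Tree (level-order array): [20, 15, 46, 13, 19, 41, 47, 9, None, 18, None, 28]
Definition: a tree is height-balanced if, at every node, |h(left) - h(right)| <= 1 (empty subtree has height -1).
Bottom-up per-node check:
  node 9: h_left=-1, h_right=-1, diff=0 [OK], height=0
  node 13: h_left=0, h_right=-1, diff=1 [OK], height=1
  node 18: h_left=-1, h_right=-1, diff=0 [OK], height=0
  node 19: h_left=0, h_right=-1, diff=1 [OK], height=1
  node 15: h_left=1, h_right=1, diff=0 [OK], height=2
  node 28: h_left=-1, h_right=-1, diff=0 [OK], height=0
  node 41: h_left=0, h_right=-1, diff=1 [OK], height=1
  node 47: h_left=-1, h_right=-1, diff=0 [OK], height=0
  node 46: h_left=1, h_right=0, diff=1 [OK], height=2
  node 20: h_left=2, h_right=2, diff=0 [OK], height=3
All nodes satisfy the balance condition.
Result: Balanced


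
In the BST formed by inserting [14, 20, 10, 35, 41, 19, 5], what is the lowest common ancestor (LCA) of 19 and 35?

Tree insertion order: [14, 20, 10, 35, 41, 19, 5]
Tree (level-order array): [14, 10, 20, 5, None, 19, 35, None, None, None, None, None, 41]
In a BST, the LCA of p=19, q=35 is the first node v on the
root-to-leaf path with p <= v <= q (go left if both < v, right if both > v).
Walk from root:
  at 14: both 19 and 35 > 14, go right
  at 20: 19 <= 20 <= 35, this is the LCA
LCA = 20


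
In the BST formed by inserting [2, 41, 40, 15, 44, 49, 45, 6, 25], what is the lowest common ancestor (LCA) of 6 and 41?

Tree insertion order: [2, 41, 40, 15, 44, 49, 45, 6, 25]
Tree (level-order array): [2, None, 41, 40, 44, 15, None, None, 49, 6, 25, 45]
In a BST, the LCA of p=6, q=41 is the first node v on the
root-to-leaf path with p <= v <= q (go left if both < v, right if both > v).
Walk from root:
  at 2: both 6 and 41 > 2, go right
  at 41: 6 <= 41 <= 41, this is the LCA
LCA = 41


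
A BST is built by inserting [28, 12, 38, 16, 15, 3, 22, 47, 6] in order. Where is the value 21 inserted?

Starting tree (level order): [28, 12, 38, 3, 16, None, 47, None, 6, 15, 22]
Insertion path: 28 -> 12 -> 16 -> 22
Result: insert 21 as left child of 22
Final tree (level order): [28, 12, 38, 3, 16, None, 47, None, 6, 15, 22, None, None, None, None, None, None, 21]


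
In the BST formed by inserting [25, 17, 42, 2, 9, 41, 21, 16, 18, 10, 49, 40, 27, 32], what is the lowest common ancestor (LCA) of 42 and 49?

Tree insertion order: [25, 17, 42, 2, 9, 41, 21, 16, 18, 10, 49, 40, 27, 32]
Tree (level-order array): [25, 17, 42, 2, 21, 41, 49, None, 9, 18, None, 40, None, None, None, None, 16, None, None, 27, None, 10, None, None, 32]
In a BST, the LCA of p=42, q=49 is the first node v on the
root-to-leaf path with p <= v <= q (go left if both < v, right if both > v).
Walk from root:
  at 25: both 42 and 49 > 25, go right
  at 42: 42 <= 42 <= 49, this is the LCA
LCA = 42


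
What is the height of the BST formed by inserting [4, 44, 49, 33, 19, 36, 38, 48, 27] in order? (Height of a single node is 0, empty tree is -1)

Insertion order: [4, 44, 49, 33, 19, 36, 38, 48, 27]
Tree (level-order array): [4, None, 44, 33, 49, 19, 36, 48, None, None, 27, None, 38]
Compute height bottom-up (empty subtree = -1):
  height(27) = 1 + max(-1, -1) = 0
  height(19) = 1 + max(-1, 0) = 1
  height(38) = 1 + max(-1, -1) = 0
  height(36) = 1 + max(-1, 0) = 1
  height(33) = 1 + max(1, 1) = 2
  height(48) = 1 + max(-1, -1) = 0
  height(49) = 1 + max(0, -1) = 1
  height(44) = 1 + max(2, 1) = 3
  height(4) = 1 + max(-1, 3) = 4
Height = 4


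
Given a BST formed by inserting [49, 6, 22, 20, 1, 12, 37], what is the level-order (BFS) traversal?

Tree insertion order: [49, 6, 22, 20, 1, 12, 37]
Tree (level-order array): [49, 6, None, 1, 22, None, None, 20, 37, 12]
BFS from the root, enqueuing left then right child of each popped node:
  queue [49] -> pop 49, enqueue [6], visited so far: [49]
  queue [6] -> pop 6, enqueue [1, 22], visited so far: [49, 6]
  queue [1, 22] -> pop 1, enqueue [none], visited so far: [49, 6, 1]
  queue [22] -> pop 22, enqueue [20, 37], visited so far: [49, 6, 1, 22]
  queue [20, 37] -> pop 20, enqueue [12], visited so far: [49, 6, 1, 22, 20]
  queue [37, 12] -> pop 37, enqueue [none], visited so far: [49, 6, 1, 22, 20, 37]
  queue [12] -> pop 12, enqueue [none], visited so far: [49, 6, 1, 22, 20, 37, 12]
Result: [49, 6, 1, 22, 20, 37, 12]


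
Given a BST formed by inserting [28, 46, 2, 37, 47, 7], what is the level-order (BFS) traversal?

Tree insertion order: [28, 46, 2, 37, 47, 7]
Tree (level-order array): [28, 2, 46, None, 7, 37, 47]
BFS from the root, enqueuing left then right child of each popped node:
  queue [28] -> pop 28, enqueue [2, 46], visited so far: [28]
  queue [2, 46] -> pop 2, enqueue [7], visited so far: [28, 2]
  queue [46, 7] -> pop 46, enqueue [37, 47], visited so far: [28, 2, 46]
  queue [7, 37, 47] -> pop 7, enqueue [none], visited so far: [28, 2, 46, 7]
  queue [37, 47] -> pop 37, enqueue [none], visited so far: [28, 2, 46, 7, 37]
  queue [47] -> pop 47, enqueue [none], visited so far: [28, 2, 46, 7, 37, 47]
Result: [28, 2, 46, 7, 37, 47]


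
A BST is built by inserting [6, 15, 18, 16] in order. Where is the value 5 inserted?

Starting tree (level order): [6, None, 15, None, 18, 16]
Insertion path: 6
Result: insert 5 as left child of 6
Final tree (level order): [6, 5, 15, None, None, None, 18, 16]


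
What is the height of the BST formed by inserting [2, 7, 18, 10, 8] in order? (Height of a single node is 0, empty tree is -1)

Insertion order: [2, 7, 18, 10, 8]
Tree (level-order array): [2, None, 7, None, 18, 10, None, 8]
Compute height bottom-up (empty subtree = -1):
  height(8) = 1 + max(-1, -1) = 0
  height(10) = 1 + max(0, -1) = 1
  height(18) = 1 + max(1, -1) = 2
  height(7) = 1 + max(-1, 2) = 3
  height(2) = 1 + max(-1, 3) = 4
Height = 4


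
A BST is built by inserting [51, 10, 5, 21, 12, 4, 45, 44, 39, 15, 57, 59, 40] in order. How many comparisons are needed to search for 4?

Search path for 4: 51 -> 10 -> 5 -> 4
Found: True
Comparisons: 4


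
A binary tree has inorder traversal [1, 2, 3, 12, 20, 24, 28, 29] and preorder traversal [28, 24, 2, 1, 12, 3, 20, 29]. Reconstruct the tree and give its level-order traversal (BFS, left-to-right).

Inorder:  [1, 2, 3, 12, 20, 24, 28, 29]
Preorder: [28, 24, 2, 1, 12, 3, 20, 29]
Algorithm: preorder visits root first, so consume preorder in order;
for each root, split the current inorder slice at that value into
left-subtree inorder and right-subtree inorder, then recurse.
Recursive splits:
  root=28; inorder splits into left=[1, 2, 3, 12, 20, 24], right=[29]
  root=24; inorder splits into left=[1, 2, 3, 12, 20], right=[]
  root=2; inorder splits into left=[1], right=[3, 12, 20]
  root=1; inorder splits into left=[], right=[]
  root=12; inorder splits into left=[3], right=[20]
  root=3; inorder splits into left=[], right=[]
  root=20; inorder splits into left=[], right=[]
  root=29; inorder splits into left=[], right=[]
Reconstructed level-order: [28, 24, 29, 2, 1, 12, 3, 20]


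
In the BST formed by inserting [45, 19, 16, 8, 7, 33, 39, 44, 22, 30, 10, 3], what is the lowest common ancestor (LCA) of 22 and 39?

Tree insertion order: [45, 19, 16, 8, 7, 33, 39, 44, 22, 30, 10, 3]
Tree (level-order array): [45, 19, None, 16, 33, 8, None, 22, 39, 7, 10, None, 30, None, 44, 3]
In a BST, the LCA of p=22, q=39 is the first node v on the
root-to-leaf path with p <= v <= q (go left if both < v, right if both > v).
Walk from root:
  at 45: both 22 and 39 < 45, go left
  at 19: both 22 and 39 > 19, go right
  at 33: 22 <= 33 <= 39, this is the LCA
LCA = 33


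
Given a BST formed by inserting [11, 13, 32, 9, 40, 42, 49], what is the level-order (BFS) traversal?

Tree insertion order: [11, 13, 32, 9, 40, 42, 49]
Tree (level-order array): [11, 9, 13, None, None, None, 32, None, 40, None, 42, None, 49]
BFS from the root, enqueuing left then right child of each popped node:
  queue [11] -> pop 11, enqueue [9, 13], visited so far: [11]
  queue [9, 13] -> pop 9, enqueue [none], visited so far: [11, 9]
  queue [13] -> pop 13, enqueue [32], visited so far: [11, 9, 13]
  queue [32] -> pop 32, enqueue [40], visited so far: [11, 9, 13, 32]
  queue [40] -> pop 40, enqueue [42], visited so far: [11, 9, 13, 32, 40]
  queue [42] -> pop 42, enqueue [49], visited so far: [11, 9, 13, 32, 40, 42]
  queue [49] -> pop 49, enqueue [none], visited so far: [11, 9, 13, 32, 40, 42, 49]
Result: [11, 9, 13, 32, 40, 42, 49]


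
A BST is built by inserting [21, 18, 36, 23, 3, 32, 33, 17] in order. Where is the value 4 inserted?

Starting tree (level order): [21, 18, 36, 3, None, 23, None, None, 17, None, 32, None, None, None, 33]
Insertion path: 21 -> 18 -> 3 -> 17
Result: insert 4 as left child of 17
Final tree (level order): [21, 18, 36, 3, None, 23, None, None, 17, None, 32, 4, None, None, 33]


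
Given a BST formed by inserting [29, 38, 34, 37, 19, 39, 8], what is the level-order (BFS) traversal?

Tree insertion order: [29, 38, 34, 37, 19, 39, 8]
Tree (level-order array): [29, 19, 38, 8, None, 34, 39, None, None, None, 37]
BFS from the root, enqueuing left then right child of each popped node:
  queue [29] -> pop 29, enqueue [19, 38], visited so far: [29]
  queue [19, 38] -> pop 19, enqueue [8], visited so far: [29, 19]
  queue [38, 8] -> pop 38, enqueue [34, 39], visited so far: [29, 19, 38]
  queue [8, 34, 39] -> pop 8, enqueue [none], visited so far: [29, 19, 38, 8]
  queue [34, 39] -> pop 34, enqueue [37], visited so far: [29, 19, 38, 8, 34]
  queue [39, 37] -> pop 39, enqueue [none], visited so far: [29, 19, 38, 8, 34, 39]
  queue [37] -> pop 37, enqueue [none], visited so far: [29, 19, 38, 8, 34, 39, 37]
Result: [29, 19, 38, 8, 34, 39, 37]


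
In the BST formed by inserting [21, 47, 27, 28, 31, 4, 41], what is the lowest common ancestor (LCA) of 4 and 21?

Tree insertion order: [21, 47, 27, 28, 31, 4, 41]
Tree (level-order array): [21, 4, 47, None, None, 27, None, None, 28, None, 31, None, 41]
In a BST, the LCA of p=4, q=21 is the first node v on the
root-to-leaf path with p <= v <= q (go left if both < v, right if both > v).
Walk from root:
  at 21: 4 <= 21 <= 21, this is the LCA
LCA = 21


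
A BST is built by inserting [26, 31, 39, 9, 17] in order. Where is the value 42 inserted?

Starting tree (level order): [26, 9, 31, None, 17, None, 39]
Insertion path: 26 -> 31 -> 39
Result: insert 42 as right child of 39
Final tree (level order): [26, 9, 31, None, 17, None, 39, None, None, None, 42]


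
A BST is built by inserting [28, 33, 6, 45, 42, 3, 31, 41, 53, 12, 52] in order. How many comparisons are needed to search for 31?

Search path for 31: 28 -> 33 -> 31
Found: True
Comparisons: 3


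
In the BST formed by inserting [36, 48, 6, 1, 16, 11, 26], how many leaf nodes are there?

Tree built from: [36, 48, 6, 1, 16, 11, 26]
Tree (level-order array): [36, 6, 48, 1, 16, None, None, None, None, 11, 26]
Rule: A leaf has 0 children.
Per-node child counts:
  node 36: 2 child(ren)
  node 6: 2 child(ren)
  node 1: 0 child(ren)
  node 16: 2 child(ren)
  node 11: 0 child(ren)
  node 26: 0 child(ren)
  node 48: 0 child(ren)
Matching nodes: [1, 11, 26, 48]
Count of leaf nodes: 4


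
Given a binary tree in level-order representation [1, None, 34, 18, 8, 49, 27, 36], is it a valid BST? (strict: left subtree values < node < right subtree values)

Level-order array: [1, None, 34, 18, 8, 49, 27, 36]
Validate using subtree bounds (lo, hi): at each node, require lo < value < hi,
then recurse left with hi=value and right with lo=value.
Preorder trace (stopping at first violation):
  at node 1 with bounds (-inf, +inf): OK
  at node 34 with bounds (1, +inf): OK
  at node 18 with bounds (1, 34): OK
  at node 49 with bounds (1, 18): VIOLATION
Node 49 violates its bound: not (1 < 49 < 18).
Result: Not a valid BST


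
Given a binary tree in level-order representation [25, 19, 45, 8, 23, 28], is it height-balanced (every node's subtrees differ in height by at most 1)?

Tree (level-order array): [25, 19, 45, 8, 23, 28]
Definition: a tree is height-balanced if, at every node, |h(left) - h(right)| <= 1 (empty subtree has height -1).
Bottom-up per-node check:
  node 8: h_left=-1, h_right=-1, diff=0 [OK], height=0
  node 23: h_left=-1, h_right=-1, diff=0 [OK], height=0
  node 19: h_left=0, h_right=0, diff=0 [OK], height=1
  node 28: h_left=-1, h_right=-1, diff=0 [OK], height=0
  node 45: h_left=0, h_right=-1, diff=1 [OK], height=1
  node 25: h_left=1, h_right=1, diff=0 [OK], height=2
All nodes satisfy the balance condition.
Result: Balanced


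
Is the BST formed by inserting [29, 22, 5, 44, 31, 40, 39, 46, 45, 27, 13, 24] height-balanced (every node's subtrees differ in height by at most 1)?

Tree (level-order array): [29, 22, 44, 5, 27, 31, 46, None, 13, 24, None, None, 40, 45, None, None, None, None, None, 39]
Definition: a tree is height-balanced if, at every node, |h(left) - h(right)| <= 1 (empty subtree has height -1).
Bottom-up per-node check:
  node 13: h_left=-1, h_right=-1, diff=0 [OK], height=0
  node 5: h_left=-1, h_right=0, diff=1 [OK], height=1
  node 24: h_left=-1, h_right=-1, diff=0 [OK], height=0
  node 27: h_left=0, h_right=-1, diff=1 [OK], height=1
  node 22: h_left=1, h_right=1, diff=0 [OK], height=2
  node 39: h_left=-1, h_right=-1, diff=0 [OK], height=0
  node 40: h_left=0, h_right=-1, diff=1 [OK], height=1
  node 31: h_left=-1, h_right=1, diff=2 [FAIL (|-1-1|=2 > 1)], height=2
  node 45: h_left=-1, h_right=-1, diff=0 [OK], height=0
  node 46: h_left=0, h_right=-1, diff=1 [OK], height=1
  node 44: h_left=2, h_right=1, diff=1 [OK], height=3
  node 29: h_left=2, h_right=3, diff=1 [OK], height=4
Node 31 violates the condition: |-1 - 1| = 2 > 1.
Result: Not balanced


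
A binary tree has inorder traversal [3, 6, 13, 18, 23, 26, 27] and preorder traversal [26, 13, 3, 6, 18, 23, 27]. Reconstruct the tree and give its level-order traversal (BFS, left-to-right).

Inorder:  [3, 6, 13, 18, 23, 26, 27]
Preorder: [26, 13, 3, 6, 18, 23, 27]
Algorithm: preorder visits root first, so consume preorder in order;
for each root, split the current inorder slice at that value into
left-subtree inorder and right-subtree inorder, then recurse.
Recursive splits:
  root=26; inorder splits into left=[3, 6, 13, 18, 23], right=[27]
  root=13; inorder splits into left=[3, 6], right=[18, 23]
  root=3; inorder splits into left=[], right=[6]
  root=6; inorder splits into left=[], right=[]
  root=18; inorder splits into left=[], right=[23]
  root=23; inorder splits into left=[], right=[]
  root=27; inorder splits into left=[], right=[]
Reconstructed level-order: [26, 13, 27, 3, 18, 6, 23]


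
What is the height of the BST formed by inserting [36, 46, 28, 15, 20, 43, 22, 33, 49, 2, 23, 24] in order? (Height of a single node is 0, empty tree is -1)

Insertion order: [36, 46, 28, 15, 20, 43, 22, 33, 49, 2, 23, 24]
Tree (level-order array): [36, 28, 46, 15, 33, 43, 49, 2, 20, None, None, None, None, None, None, None, None, None, 22, None, 23, None, 24]
Compute height bottom-up (empty subtree = -1):
  height(2) = 1 + max(-1, -1) = 0
  height(24) = 1 + max(-1, -1) = 0
  height(23) = 1 + max(-1, 0) = 1
  height(22) = 1 + max(-1, 1) = 2
  height(20) = 1 + max(-1, 2) = 3
  height(15) = 1 + max(0, 3) = 4
  height(33) = 1 + max(-1, -1) = 0
  height(28) = 1 + max(4, 0) = 5
  height(43) = 1 + max(-1, -1) = 0
  height(49) = 1 + max(-1, -1) = 0
  height(46) = 1 + max(0, 0) = 1
  height(36) = 1 + max(5, 1) = 6
Height = 6


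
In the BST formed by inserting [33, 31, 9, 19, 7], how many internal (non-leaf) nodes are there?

Tree built from: [33, 31, 9, 19, 7]
Tree (level-order array): [33, 31, None, 9, None, 7, 19]
Rule: An internal node has at least one child.
Per-node child counts:
  node 33: 1 child(ren)
  node 31: 1 child(ren)
  node 9: 2 child(ren)
  node 7: 0 child(ren)
  node 19: 0 child(ren)
Matching nodes: [33, 31, 9]
Count of internal (non-leaf) nodes: 3


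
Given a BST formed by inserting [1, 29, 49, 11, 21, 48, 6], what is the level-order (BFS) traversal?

Tree insertion order: [1, 29, 49, 11, 21, 48, 6]
Tree (level-order array): [1, None, 29, 11, 49, 6, 21, 48]
BFS from the root, enqueuing left then right child of each popped node:
  queue [1] -> pop 1, enqueue [29], visited so far: [1]
  queue [29] -> pop 29, enqueue [11, 49], visited so far: [1, 29]
  queue [11, 49] -> pop 11, enqueue [6, 21], visited so far: [1, 29, 11]
  queue [49, 6, 21] -> pop 49, enqueue [48], visited so far: [1, 29, 11, 49]
  queue [6, 21, 48] -> pop 6, enqueue [none], visited so far: [1, 29, 11, 49, 6]
  queue [21, 48] -> pop 21, enqueue [none], visited so far: [1, 29, 11, 49, 6, 21]
  queue [48] -> pop 48, enqueue [none], visited so far: [1, 29, 11, 49, 6, 21, 48]
Result: [1, 29, 11, 49, 6, 21, 48]


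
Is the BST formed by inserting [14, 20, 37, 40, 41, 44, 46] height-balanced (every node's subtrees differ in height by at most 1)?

Tree (level-order array): [14, None, 20, None, 37, None, 40, None, 41, None, 44, None, 46]
Definition: a tree is height-balanced if, at every node, |h(left) - h(right)| <= 1 (empty subtree has height -1).
Bottom-up per-node check:
  node 46: h_left=-1, h_right=-1, diff=0 [OK], height=0
  node 44: h_left=-1, h_right=0, diff=1 [OK], height=1
  node 41: h_left=-1, h_right=1, diff=2 [FAIL (|-1-1|=2 > 1)], height=2
  node 40: h_left=-1, h_right=2, diff=3 [FAIL (|-1-2|=3 > 1)], height=3
  node 37: h_left=-1, h_right=3, diff=4 [FAIL (|-1-3|=4 > 1)], height=4
  node 20: h_left=-1, h_right=4, diff=5 [FAIL (|-1-4|=5 > 1)], height=5
  node 14: h_left=-1, h_right=5, diff=6 [FAIL (|-1-5|=6 > 1)], height=6
Node 41 violates the condition: |-1 - 1| = 2 > 1.
Result: Not balanced


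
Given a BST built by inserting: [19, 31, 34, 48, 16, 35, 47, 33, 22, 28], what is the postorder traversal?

Tree insertion order: [19, 31, 34, 48, 16, 35, 47, 33, 22, 28]
Tree (level-order array): [19, 16, 31, None, None, 22, 34, None, 28, 33, 48, None, None, None, None, 35, None, None, 47]
Postorder traversal: [16, 28, 22, 33, 47, 35, 48, 34, 31, 19]


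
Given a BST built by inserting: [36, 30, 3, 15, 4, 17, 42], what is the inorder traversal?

Tree insertion order: [36, 30, 3, 15, 4, 17, 42]
Tree (level-order array): [36, 30, 42, 3, None, None, None, None, 15, 4, 17]
Inorder traversal: [3, 4, 15, 17, 30, 36, 42]


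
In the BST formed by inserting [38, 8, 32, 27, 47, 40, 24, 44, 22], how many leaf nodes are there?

Tree built from: [38, 8, 32, 27, 47, 40, 24, 44, 22]
Tree (level-order array): [38, 8, 47, None, 32, 40, None, 27, None, None, 44, 24, None, None, None, 22]
Rule: A leaf has 0 children.
Per-node child counts:
  node 38: 2 child(ren)
  node 8: 1 child(ren)
  node 32: 1 child(ren)
  node 27: 1 child(ren)
  node 24: 1 child(ren)
  node 22: 0 child(ren)
  node 47: 1 child(ren)
  node 40: 1 child(ren)
  node 44: 0 child(ren)
Matching nodes: [22, 44]
Count of leaf nodes: 2


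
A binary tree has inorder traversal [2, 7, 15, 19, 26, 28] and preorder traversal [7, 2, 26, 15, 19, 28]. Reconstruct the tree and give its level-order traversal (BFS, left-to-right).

Inorder:  [2, 7, 15, 19, 26, 28]
Preorder: [7, 2, 26, 15, 19, 28]
Algorithm: preorder visits root first, so consume preorder in order;
for each root, split the current inorder slice at that value into
left-subtree inorder and right-subtree inorder, then recurse.
Recursive splits:
  root=7; inorder splits into left=[2], right=[15, 19, 26, 28]
  root=2; inorder splits into left=[], right=[]
  root=26; inorder splits into left=[15, 19], right=[28]
  root=15; inorder splits into left=[], right=[19]
  root=19; inorder splits into left=[], right=[]
  root=28; inorder splits into left=[], right=[]
Reconstructed level-order: [7, 2, 26, 15, 28, 19]


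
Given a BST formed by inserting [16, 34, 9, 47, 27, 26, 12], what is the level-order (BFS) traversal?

Tree insertion order: [16, 34, 9, 47, 27, 26, 12]
Tree (level-order array): [16, 9, 34, None, 12, 27, 47, None, None, 26]
BFS from the root, enqueuing left then right child of each popped node:
  queue [16] -> pop 16, enqueue [9, 34], visited so far: [16]
  queue [9, 34] -> pop 9, enqueue [12], visited so far: [16, 9]
  queue [34, 12] -> pop 34, enqueue [27, 47], visited so far: [16, 9, 34]
  queue [12, 27, 47] -> pop 12, enqueue [none], visited so far: [16, 9, 34, 12]
  queue [27, 47] -> pop 27, enqueue [26], visited so far: [16, 9, 34, 12, 27]
  queue [47, 26] -> pop 47, enqueue [none], visited so far: [16, 9, 34, 12, 27, 47]
  queue [26] -> pop 26, enqueue [none], visited so far: [16, 9, 34, 12, 27, 47, 26]
Result: [16, 9, 34, 12, 27, 47, 26]


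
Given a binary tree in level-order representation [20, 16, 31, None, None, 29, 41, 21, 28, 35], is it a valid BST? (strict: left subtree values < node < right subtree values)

Level-order array: [20, 16, 31, None, None, 29, 41, 21, 28, 35]
Validate using subtree bounds (lo, hi): at each node, require lo < value < hi,
then recurse left with hi=value and right with lo=value.
Preorder trace (stopping at first violation):
  at node 20 with bounds (-inf, +inf): OK
  at node 16 with bounds (-inf, 20): OK
  at node 31 with bounds (20, +inf): OK
  at node 29 with bounds (20, 31): OK
  at node 21 with bounds (20, 29): OK
  at node 28 with bounds (29, 31): VIOLATION
Node 28 violates its bound: not (29 < 28 < 31).
Result: Not a valid BST


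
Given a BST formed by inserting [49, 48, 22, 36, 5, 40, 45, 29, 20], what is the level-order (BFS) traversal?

Tree insertion order: [49, 48, 22, 36, 5, 40, 45, 29, 20]
Tree (level-order array): [49, 48, None, 22, None, 5, 36, None, 20, 29, 40, None, None, None, None, None, 45]
BFS from the root, enqueuing left then right child of each popped node:
  queue [49] -> pop 49, enqueue [48], visited so far: [49]
  queue [48] -> pop 48, enqueue [22], visited so far: [49, 48]
  queue [22] -> pop 22, enqueue [5, 36], visited so far: [49, 48, 22]
  queue [5, 36] -> pop 5, enqueue [20], visited so far: [49, 48, 22, 5]
  queue [36, 20] -> pop 36, enqueue [29, 40], visited so far: [49, 48, 22, 5, 36]
  queue [20, 29, 40] -> pop 20, enqueue [none], visited so far: [49, 48, 22, 5, 36, 20]
  queue [29, 40] -> pop 29, enqueue [none], visited so far: [49, 48, 22, 5, 36, 20, 29]
  queue [40] -> pop 40, enqueue [45], visited so far: [49, 48, 22, 5, 36, 20, 29, 40]
  queue [45] -> pop 45, enqueue [none], visited so far: [49, 48, 22, 5, 36, 20, 29, 40, 45]
Result: [49, 48, 22, 5, 36, 20, 29, 40, 45]


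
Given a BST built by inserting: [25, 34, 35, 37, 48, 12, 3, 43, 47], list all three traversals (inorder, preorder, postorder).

Tree insertion order: [25, 34, 35, 37, 48, 12, 3, 43, 47]
Tree (level-order array): [25, 12, 34, 3, None, None, 35, None, None, None, 37, None, 48, 43, None, None, 47]
Inorder (L, root, R): [3, 12, 25, 34, 35, 37, 43, 47, 48]
Preorder (root, L, R): [25, 12, 3, 34, 35, 37, 48, 43, 47]
Postorder (L, R, root): [3, 12, 47, 43, 48, 37, 35, 34, 25]


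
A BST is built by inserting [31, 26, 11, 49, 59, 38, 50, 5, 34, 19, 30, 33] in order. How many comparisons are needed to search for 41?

Search path for 41: 31 -> 49 -> 38
Found: False
Comparisons: 3


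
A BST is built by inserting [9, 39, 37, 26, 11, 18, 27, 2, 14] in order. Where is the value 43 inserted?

Starting tree (level order): [9, 2, 39, None, None, 37, None, 26, None, 11, 27, None, 18, None, None, 14]
Insertion path: 9 -> 39
Result: insert 43 as right child of 39
Final tree (level order): [9, 2, 39, None, None, 37, 43, 26, None, None, None, 11, 27, None, 18, None, None, 14]


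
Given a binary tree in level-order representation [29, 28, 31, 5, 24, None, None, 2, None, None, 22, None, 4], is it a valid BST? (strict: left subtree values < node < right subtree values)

Level-order array: [29, 28, 31, 5, 24, None, None, 2, None, None, 22, None, 4]
Validate using subtree bounds (lo, hi): at each node, require lo < value < hi,
then recurse left with hi=value and right with lo=value.
Preorder trace (stopping at first violation):
  at node 29 with bounds (-inf, +inf): OK
  at node 28 with bounds (-inf, 29): OK
  at node 5 with bounds (-inf, 28): OK
  at node 2 with bounds (-inf, 5): OK
  at node 4 with bounds (2, 5): OK
  at node 24 with bounds (28, 29): VIOLATION
Node 24 violates its bound: not (28 < 24 < 29).
Result: Not a valid BST


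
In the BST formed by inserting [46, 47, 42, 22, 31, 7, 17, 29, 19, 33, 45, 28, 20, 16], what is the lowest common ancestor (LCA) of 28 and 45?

Tree insertion order: [46, 47, 42, 22, 31, 7, 17, 29, 19, 33, 45, 28, 20, 16]
Tree (level-order array): [46, 42, 47, 22, 45, None, None, 7, 31, None, None, None, 17, 29, 33, 16, 19, 28, None, None, None, None, None, None, 20]
In a BST, the LCA of p=28, q=45 is the first node v on the
root-to-leaf path with p <= v <= q (go left if both < v, right if both > v).
Walk from root:
  at 46: both 28 and 45 < 46, go left
  at 42: 28 <= 42 <= 45, this is the LCA
LCA = 42


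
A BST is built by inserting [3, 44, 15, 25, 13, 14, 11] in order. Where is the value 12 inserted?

Starting tree (level order): [3, None, 44, 15, None, 13, 25, 11, 14]
Insertion path: 3 -> 44 -> 15 -> 13 -> 11
Result: insert 12 as right child of 11
Final tree (level order): [3, None, 44, 15, None, 13, 25, 11, 14, None, None, None, 12]


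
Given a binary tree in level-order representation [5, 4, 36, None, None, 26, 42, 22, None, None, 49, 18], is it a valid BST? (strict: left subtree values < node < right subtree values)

Level-order array: [5, 4, 36, None, None, 26, 42, 22, None, None, 49, 18]
Validate using subtree bounds (lo, hi): at each node, require lo < value < hi,
then recurse left with hi=value and right with lo=value.
Preorder trace (stopping at first violation):
  at node 5 with bounds (-inf, +inf): OK
  at node 4 with bounds (-inf, 5): OK
  at node 36 with bounds (5, +inf): OK
  at node 26 with bounds (5, 36): OK
  at node 22 with bounds (5, 26): OK
  at node 18 with bounds (5, 22): OK
  at node 42 with bounds (36, +inf): OK
  at node 49 with bounds (42, +inf): OK
No violation found at any node.
Result: Valid BST


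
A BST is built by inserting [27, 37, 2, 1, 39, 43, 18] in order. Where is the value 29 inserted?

Starting tree (level order): [27, 2, 37, 1, 18, None, 39, None, None, None, None, None, 43]
Insertion path: 27 -> 37
Result: insert 29 as left child of 37
Final tree (level order): [27, 2, 37, 1, 18, 29, 39, None, None, None, None, None, None, None, 43]


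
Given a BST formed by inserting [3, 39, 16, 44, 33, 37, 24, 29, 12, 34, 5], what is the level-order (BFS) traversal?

Tree insertion order: [3, 39, 16, 44, 33, 37, 24, 29, 12, 34, 5]
Tree (level-order array): [3, None, 39, 16, 44, 12, 33, None, None, 5, None, 24, 37, None, None, None, 29, 34]
BFS from the root, enqueuing left then right child of each popped node:
  queue [3] -> pop 3, enqueue [39], visited so far: [3]
  queue [39] -> pop 39, enqueue [16, 44], visited so far: [3, 39]
  queue [16, 44] -> pop 16, enqueue [12, 33], visited so far: [3, 39, 16]
  queue [44, 12, 33] -> pop 44, enqueue [none], visited so far: [3, 39, 16, 44]
  queue [12, 33] -> pop 12, enqueue [5], visited so far: [3, 39, 16, 44, 12]
  queue [33, 5] -> pop 33, enqueue [24, 37], visited so far: [3, 39, 16, 44, 12, 33]
  queue [5, 24, 37] -> pop 5, enqueue [none], visited so far: [3, 39, 16, 44, 12, 33, 5]
  queue [24, 37] -> pop 24, enqueue [29], visited so far: [3, 39, 16, 44, 12, 33, 5, 24]
  queue [37, 29] -> pop 37, enqueue [34], visited so far: [3, 39, 16, 44, 12, 33, 5, 24, 37]
  queue [29, 34] -> pop 29, enqueue [none], visited so far: [3, 39, 16, 44, 12, 33, 5, 24, 37, 29]
  queue [34] -> pop 34, enqueue [none], visited so far: [3, 39, 16, 44, 12, 33, 5, 24, 37, 29, 34]
Result: [3, 39, 16, 44, 12, 33, 5, 24, 37, 29, 34]


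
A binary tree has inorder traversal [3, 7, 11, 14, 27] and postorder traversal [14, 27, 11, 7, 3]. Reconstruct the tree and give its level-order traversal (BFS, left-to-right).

Inorder:   [3, 7, 11, 14, 27]
Postorder: [14, 27, 11, 7, 3]
Algorithm: postorder visits root last, so walk postorder right-to-left;
each value is the root of the current inorder slice — split it at that
value, recurse on the right subtree first, then the left.
Recursive splits:
  root=3; inorder splits into left=[], right=[7, 11, 14, 27]
  root=7; inorder splits into left=[], right=[11, 14, 27]
  root=11; inorder splits into left=[], right=[14, 27]
  root=27; inorder splits into left=[14], right=[]
  root=14; inorder splits into left=[], right=[]
Reconstructed level-order: [3, 7, 11, 27, 14]


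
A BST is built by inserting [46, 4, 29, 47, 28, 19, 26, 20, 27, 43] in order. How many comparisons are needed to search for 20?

Search path for 20: 46 -> 4 -> 29 -> 28 -> 19 -> 26 -> 20
Found: True
Comparisons: 7


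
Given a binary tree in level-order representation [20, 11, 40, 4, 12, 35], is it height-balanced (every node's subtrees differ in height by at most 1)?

Tree (level-order array): [20, 11, 40, 4, 12, 35]
Definition: a tree is height-balanced if, at every node, |h(left) - h(right)| <= 1 (empty subtree has height -1).
Bottom-up per-node check:
  node 4: h_left=-1, h_right=-1, diff=0 [OK], height=0
  node 12: h_left=-1, h_right=-1, diff=0 [OK], height=0
  node 11: h_left=0, h_right=0, diff=0 [OK], height=1
  node 35: h_left=-1, h_right=-1, diff=0 [OK], height=0
  node 40: h_left=0, h_right=-1, diff=1 [OK], height=1
  node 20: h_left=1, h_right=1, diff=0 [OK], height=2
All nodes satisfy the balance condition.
Result: Balanced


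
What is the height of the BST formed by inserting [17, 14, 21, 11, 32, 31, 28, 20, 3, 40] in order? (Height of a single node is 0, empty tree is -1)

Insertion order: [17, 14, 21, 11, 32, 31, 28, 20, 3, 40]
Tree (level-order array): [17, 14, 21, 11, None, 20, 32, 3, None, None, None, 31, 40, None, None, 28]
Compute height bottom-up (empty subtree = -1):
  height(3) = 1 + max(-1, -1) = 0
  height(11) = 1 + max(0, -1) = 1
  height(14) = 1 + max(1, -1) = 2
  height(20) = 1 + max(-1, -1) = 0
  height(28) = 1 + max(-1, -1) = 0
  height(31) = 1 + max(0, -1) = 1
  height(40) = 1 + max(-1, -1) = 0
  height(32) = 1 + max(1, 0) = 2
  height(21) = 1 + max(0, 2) = 3
  height(17) = 1 + max(2, 3) = 4
Height = 4


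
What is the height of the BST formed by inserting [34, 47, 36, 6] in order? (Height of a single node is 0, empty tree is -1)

Insertion order: [34, 47, 36, 6]
Tree (level-order array): [34, 6, 47, None, None, 36]
Compute height bottom-up (empty subtree = -1):
  height(6) = 1 + max(-1, -1) = 0
  height(36) = 1 + max(-1, -1) = 0
  height(47) = 1 + max(0, -1) = 1
  height(34) = 1 + max(0, 1) = 2
Height = 2


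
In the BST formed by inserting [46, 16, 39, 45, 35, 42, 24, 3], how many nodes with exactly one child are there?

Tree built from: [46, 16, 39, 45, 35, 42, 24, 3]
Tree (level-order array): [46, 16, None, 3, 39, None, None, 35, 45, 24, None, 42]
Rule: These are nodes with exactly 1 non-null child.
Per-node child counts:
  node 46: 1 child(ren)
  node 16: 2 child(ren)
  node 3: 0 child(ren)
  node 39: 2 child(ren)
  node 35: 1 child(ren)
  node 24: 0 child(ren)
  node 45: 1 child(ren)
  node 42: 0 child(ren)
Matching nodes: [46, 35, 45]
Count of nodes with exactly one child: 3


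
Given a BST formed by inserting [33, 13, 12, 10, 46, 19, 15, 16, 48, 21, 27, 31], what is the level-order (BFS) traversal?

Tree insertion order: [33, 13, 12, 10, 46, 19, 15, 16, 48, 21, 27, 31]
Tree (level-order array): [33, 13, 46, 12, 19, None, 48, 10, None, 15, 21, None, None, None, None, None, 16, None, 27, None, None, None, 31]
BFS from the root, enqueuing left then right child of each popped node:
  queue [33] -> pop 33, enqueue [13, 46], visited so far: [33]
  queue [13, 46] -> pop 13, enqueue [12, 19], visited so far: [33, 13]
  queue [46, 12, 19] -> pop 46, enqueue [48], visited so far: [33, 13, 46]
  queue [12, 19, 48] -> pop 12, enqueue [10], visited so far: [33, 13, 46, 12]
  queue [19, 48, 10] -> pop 19, enqueue [15, 21], visited so far: [33, 13, 46, 12, 19]
  queue [48, 10, 15, 21] -> pop 48, enqueue [none], visited so far: [33, 13, 46, 12, 19, 48]
  queue [10, 15, 21] -> pop 10, enqueue [none], visited so far: [33, 13, 46, 12, 19, 48, 10]
  queue [15, 21] -> pop 15, enqueue [16], visited so far: [33, 13, 46, 12, 19, 48, 10, 15]
  queue [21, 16] -> pop 21, enqueue [27], visited so far: [33, 13, 46, 12, 19, 48, 10, 15, 21]
  queue [16, 27] -> pop 16, enqueue [none], visited so far: [33, 13, 46, 12, 19, 48, 10, 15, 21, 16]
  queue [27] -> pop 27, enqueue [31], visited so far: [33, 13, 46, 12, 19, 48, 10, 15, 21, 16, 27]
  queue [31] -> pop 31, enqueue [none], visited so far: [33, 13, 46, 12, 19, 48, 10, 15, 21, 16, 27, 31]
Result: [33, 13, 46, 12, 19, 48, 10, 15, 21, 16, 27, 31]
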